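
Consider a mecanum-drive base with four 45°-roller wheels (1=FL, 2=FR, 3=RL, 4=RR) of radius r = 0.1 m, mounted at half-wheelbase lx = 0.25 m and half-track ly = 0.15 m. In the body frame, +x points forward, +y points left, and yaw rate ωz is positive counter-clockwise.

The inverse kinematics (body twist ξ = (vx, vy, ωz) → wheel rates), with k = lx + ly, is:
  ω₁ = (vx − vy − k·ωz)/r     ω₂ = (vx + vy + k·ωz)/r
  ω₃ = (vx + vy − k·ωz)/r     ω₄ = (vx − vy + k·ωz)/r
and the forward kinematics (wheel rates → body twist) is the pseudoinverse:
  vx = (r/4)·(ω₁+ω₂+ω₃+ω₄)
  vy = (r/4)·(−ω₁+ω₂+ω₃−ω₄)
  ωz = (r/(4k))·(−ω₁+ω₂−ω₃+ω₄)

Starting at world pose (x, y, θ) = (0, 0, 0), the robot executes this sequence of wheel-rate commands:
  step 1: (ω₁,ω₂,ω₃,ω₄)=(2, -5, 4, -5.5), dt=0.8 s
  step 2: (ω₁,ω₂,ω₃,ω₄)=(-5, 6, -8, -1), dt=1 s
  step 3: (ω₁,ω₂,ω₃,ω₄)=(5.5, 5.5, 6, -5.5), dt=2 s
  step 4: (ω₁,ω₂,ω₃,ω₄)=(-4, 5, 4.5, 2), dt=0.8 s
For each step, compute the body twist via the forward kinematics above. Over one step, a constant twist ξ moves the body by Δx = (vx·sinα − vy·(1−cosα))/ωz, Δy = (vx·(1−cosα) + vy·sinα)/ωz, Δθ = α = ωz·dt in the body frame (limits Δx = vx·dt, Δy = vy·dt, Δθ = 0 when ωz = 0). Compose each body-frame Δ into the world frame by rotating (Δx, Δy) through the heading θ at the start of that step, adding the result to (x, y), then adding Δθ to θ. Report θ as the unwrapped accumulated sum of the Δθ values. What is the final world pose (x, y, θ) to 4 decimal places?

step 1: ξ=(vx,vy,ωz)=(-0.1125, 0.0625, -1.0312), dt=0.8 → body Δ=(-0.0607, 0.0796, -0.8250) → world pose (-0.0607, 0.0796, -0.8250)
step 2: ξ=(vx,vy,ωz)=(-0.2000, 0.1000, 1.1250), dt=1.0 → body Δ=(-0.2110, -0.0209, 1.1250) → world pose (-0.2192, 0.2204, 0.3000)
step 3: ξ=(vx,vy,ωz)=(0.2875, 0.2875, -0.7188), dt=2.0 → body Δ=(0.7433, 0.0496, -1.4375) → world pose (0.4763, 0.4874, -1.1375)
step 4: ξ=(vx,vy,ωz)=(0.1875, 0.2875, 0.4062), dt=0.8 → body Δ=(0.1103, 0.2501, 0.3250) → world pose (0.7496, 0.4923, -0.8125)

(0.7496, 0.4923, -0.8125)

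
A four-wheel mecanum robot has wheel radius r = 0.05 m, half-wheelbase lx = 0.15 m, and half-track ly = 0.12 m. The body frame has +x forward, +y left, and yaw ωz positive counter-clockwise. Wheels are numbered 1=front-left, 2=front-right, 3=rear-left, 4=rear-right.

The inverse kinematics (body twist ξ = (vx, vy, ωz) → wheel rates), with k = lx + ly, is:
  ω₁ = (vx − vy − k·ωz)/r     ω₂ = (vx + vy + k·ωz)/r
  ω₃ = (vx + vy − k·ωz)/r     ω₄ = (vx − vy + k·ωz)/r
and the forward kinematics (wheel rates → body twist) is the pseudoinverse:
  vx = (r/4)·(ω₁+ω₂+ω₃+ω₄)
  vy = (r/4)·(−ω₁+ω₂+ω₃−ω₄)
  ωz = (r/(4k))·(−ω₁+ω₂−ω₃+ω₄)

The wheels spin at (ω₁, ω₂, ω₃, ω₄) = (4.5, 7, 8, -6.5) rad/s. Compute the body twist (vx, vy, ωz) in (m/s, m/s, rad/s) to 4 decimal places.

k = lx + ly = 0.15 + 0.12 = 0.2700
ω₁+ω₂+ω₃+ω₄ = 13.0000  →  vx = (0.05/4)·13.0000 = 0.1625
−ω₁+ω₂+ω₃−ω₄ = 17.0000  →  vy = (0.05/4)·17.0000 = 0.2125
−ω₁+ω₂−ω₃+ω₄ = -12.0000  →  ωz = (0.05/1.0800)·-12.0000 = -0.5556

(0.1625, 0.2125, -0.5556)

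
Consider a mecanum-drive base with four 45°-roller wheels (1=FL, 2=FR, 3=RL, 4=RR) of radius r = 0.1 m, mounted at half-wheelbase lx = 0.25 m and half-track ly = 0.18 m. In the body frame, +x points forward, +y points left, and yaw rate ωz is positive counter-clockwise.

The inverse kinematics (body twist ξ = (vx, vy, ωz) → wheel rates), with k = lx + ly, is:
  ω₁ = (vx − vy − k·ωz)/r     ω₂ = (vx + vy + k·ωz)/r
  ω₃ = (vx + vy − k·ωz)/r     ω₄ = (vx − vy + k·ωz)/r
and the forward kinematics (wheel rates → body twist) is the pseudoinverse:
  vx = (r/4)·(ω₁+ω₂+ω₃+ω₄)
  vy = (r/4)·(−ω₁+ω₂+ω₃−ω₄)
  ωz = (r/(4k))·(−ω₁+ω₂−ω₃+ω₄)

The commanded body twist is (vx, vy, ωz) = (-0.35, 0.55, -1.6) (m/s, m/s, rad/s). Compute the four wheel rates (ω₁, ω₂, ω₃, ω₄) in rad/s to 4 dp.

k = lx + ly = 0.25 + 0.18 = 0.4300;  k·ωz = 0.4300·-1.6 = -0.6880
ω₁ (FL) = (vx − vy − k·ωz)/r = -0.2120/0.1 = -2.1200
ω₂ (FR) = (vx + vy + k·ωz)/r = -0.4880/0.1 = -4.8800
ω₃ (RL) = (vx + vy − k·ωz)/r = 0.8880/0.1 = 8.8800
ω₄ (RR) = (vx − vy + k·ωz)/r = -1.5880/0.1 = -15.8800

(-2.1200, -4.8800, 8.8800, -15.8800)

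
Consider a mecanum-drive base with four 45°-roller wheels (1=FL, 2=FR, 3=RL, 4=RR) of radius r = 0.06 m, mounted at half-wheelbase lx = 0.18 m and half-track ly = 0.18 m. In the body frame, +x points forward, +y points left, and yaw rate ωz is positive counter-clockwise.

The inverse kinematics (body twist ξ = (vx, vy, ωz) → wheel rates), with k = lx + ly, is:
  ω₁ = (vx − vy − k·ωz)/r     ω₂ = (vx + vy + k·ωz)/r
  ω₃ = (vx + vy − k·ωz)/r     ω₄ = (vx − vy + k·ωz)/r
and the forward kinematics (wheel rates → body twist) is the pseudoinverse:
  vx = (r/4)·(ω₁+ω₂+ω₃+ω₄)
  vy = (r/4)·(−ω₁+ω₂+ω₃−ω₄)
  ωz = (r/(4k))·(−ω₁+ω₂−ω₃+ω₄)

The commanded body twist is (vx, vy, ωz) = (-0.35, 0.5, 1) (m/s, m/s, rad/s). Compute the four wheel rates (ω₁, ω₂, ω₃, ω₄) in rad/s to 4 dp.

k = lx + ly = 0.18 + 0.18 = 0.3600;  k·ωz = 0.3600·1 = 0.3600
ω₁ (FL) = (vx − vy − k·ωz)/r = -1.2100/0.06 = -20.1667
ω₂ (FR) = (vx + vy + k·ωz)/r = 0.5100/0.06 = 8.5000
ω₃ (RL) = (vx + vy − k·ωz)/r = -0.2100/0.06 = -3.5000
ω₄ (RR) = (vx − vy + k·ωz)/r = -0.4900/0.06 = -8.1667

(-20.1667, 8.5000, -3.5000, -8.1667)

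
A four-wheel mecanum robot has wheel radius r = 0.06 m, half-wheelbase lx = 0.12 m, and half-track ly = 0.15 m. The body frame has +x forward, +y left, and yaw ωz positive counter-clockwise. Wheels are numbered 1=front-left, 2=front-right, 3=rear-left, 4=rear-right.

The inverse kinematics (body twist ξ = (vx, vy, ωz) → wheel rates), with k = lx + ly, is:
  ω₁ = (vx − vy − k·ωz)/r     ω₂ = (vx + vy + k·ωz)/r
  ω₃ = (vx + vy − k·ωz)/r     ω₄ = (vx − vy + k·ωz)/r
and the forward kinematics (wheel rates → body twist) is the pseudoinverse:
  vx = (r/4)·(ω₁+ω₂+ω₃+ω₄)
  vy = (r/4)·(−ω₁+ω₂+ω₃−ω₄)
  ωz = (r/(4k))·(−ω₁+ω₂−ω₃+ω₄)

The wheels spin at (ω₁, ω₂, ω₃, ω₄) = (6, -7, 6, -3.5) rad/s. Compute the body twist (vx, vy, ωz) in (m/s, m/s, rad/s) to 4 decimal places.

(0.0225, -0.0525, -1.2500)

k = lx + ly = 0.12 + 0.15 = 0.2700
ω₁+ω₂+ω₃+ω₄ = 1.5000  →  vx = (0.06/4)·1.5000 = 0.0225
−ω₁+ω₂+ω₃−ω₄ = -3.5000  →  vy = (0.06/4)·-3.5000 = -0.0525
−ω₁+ω₂−ω₃+ω₄ = -22.5000  →  ωz = (0.06/1.0800)·-22.5000 = -1.2500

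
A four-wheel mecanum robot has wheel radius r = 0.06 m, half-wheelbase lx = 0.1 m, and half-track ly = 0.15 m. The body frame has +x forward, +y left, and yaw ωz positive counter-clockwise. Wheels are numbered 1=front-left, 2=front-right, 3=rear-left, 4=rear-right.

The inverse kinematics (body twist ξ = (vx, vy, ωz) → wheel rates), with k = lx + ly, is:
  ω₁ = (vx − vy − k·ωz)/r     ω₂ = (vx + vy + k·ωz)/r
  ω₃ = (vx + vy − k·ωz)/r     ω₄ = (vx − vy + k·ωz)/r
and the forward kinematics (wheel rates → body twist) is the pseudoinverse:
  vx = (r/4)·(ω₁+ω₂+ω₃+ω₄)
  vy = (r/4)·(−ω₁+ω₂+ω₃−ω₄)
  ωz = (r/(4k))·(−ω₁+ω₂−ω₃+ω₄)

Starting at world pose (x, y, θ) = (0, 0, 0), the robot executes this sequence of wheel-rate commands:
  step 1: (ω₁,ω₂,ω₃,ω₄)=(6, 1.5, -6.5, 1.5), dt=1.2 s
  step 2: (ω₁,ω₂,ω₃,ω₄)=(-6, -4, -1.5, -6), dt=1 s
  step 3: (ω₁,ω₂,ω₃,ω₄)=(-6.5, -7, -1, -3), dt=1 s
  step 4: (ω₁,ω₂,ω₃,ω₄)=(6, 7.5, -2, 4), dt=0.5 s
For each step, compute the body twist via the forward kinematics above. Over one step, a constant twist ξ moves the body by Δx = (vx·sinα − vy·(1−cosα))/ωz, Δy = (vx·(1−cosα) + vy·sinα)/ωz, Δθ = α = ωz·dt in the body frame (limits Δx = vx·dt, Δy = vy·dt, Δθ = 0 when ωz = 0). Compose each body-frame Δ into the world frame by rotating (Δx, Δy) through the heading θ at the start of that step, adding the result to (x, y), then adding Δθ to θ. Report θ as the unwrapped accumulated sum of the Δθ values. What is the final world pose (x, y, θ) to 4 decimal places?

(-0.3474, -0.1780, 0.1770)

step 1: ξ=(vx,vy,ωz)=(0.0375, -0.1875, 0.2100), dt=1.2 → body Δ=(0.0727, -0.2170, 0.2520) → world pose (0.0727, -0.2170, 0.2520)
step 2: ξ=(vx,vy,ωz)=(-0.2625, 0.0975, -0.1500), dt=1.0 → body Δ=(-0.2542, 0.1168, -0.1500) → world pose (-0.2026, -0.1673, 0.1020)
step 3: ξ=(vx,vy,ωz)=(-0.2625, 0.0225, -0.1500), dt=1.0 → body Δ=(-0.2598, 0.0421, -0.1500) → world pose (-0.4653, -0.1519, -0.0480)
step 4: ξ=(vx,vy,ωz)=(0.2325, -0.0675, 0.4500), dt=0.5 → body Δ=(0.1191, -0.0204, 0.2250) → world pose (-0.3474, -0.1780, 0.1770)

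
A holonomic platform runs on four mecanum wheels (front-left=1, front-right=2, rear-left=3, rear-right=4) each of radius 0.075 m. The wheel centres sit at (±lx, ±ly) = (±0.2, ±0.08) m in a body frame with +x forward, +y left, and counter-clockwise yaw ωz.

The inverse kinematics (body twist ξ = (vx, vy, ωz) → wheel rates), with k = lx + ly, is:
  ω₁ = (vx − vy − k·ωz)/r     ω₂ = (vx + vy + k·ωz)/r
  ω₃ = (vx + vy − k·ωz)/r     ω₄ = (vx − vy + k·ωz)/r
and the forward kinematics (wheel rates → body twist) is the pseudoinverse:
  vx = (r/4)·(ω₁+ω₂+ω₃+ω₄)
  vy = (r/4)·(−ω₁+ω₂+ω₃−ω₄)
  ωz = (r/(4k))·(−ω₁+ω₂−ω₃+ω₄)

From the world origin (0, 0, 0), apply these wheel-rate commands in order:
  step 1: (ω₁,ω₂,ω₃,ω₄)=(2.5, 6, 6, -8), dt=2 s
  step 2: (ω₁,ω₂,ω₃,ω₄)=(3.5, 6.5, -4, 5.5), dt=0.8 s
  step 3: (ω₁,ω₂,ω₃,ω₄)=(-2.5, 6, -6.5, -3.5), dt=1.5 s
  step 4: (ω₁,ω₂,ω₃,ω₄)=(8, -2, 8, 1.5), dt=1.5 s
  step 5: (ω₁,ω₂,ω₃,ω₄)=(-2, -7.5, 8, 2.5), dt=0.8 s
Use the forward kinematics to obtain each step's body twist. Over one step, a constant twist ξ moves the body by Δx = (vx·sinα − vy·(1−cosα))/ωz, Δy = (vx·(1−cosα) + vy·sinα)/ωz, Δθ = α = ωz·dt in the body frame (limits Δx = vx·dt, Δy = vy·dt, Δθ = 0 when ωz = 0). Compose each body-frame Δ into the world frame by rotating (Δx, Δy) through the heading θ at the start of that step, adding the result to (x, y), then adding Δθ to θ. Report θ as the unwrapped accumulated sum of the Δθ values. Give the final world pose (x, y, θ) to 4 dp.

(0.7320, 0.0431, -1.8281)

step 1: ξ=(vx,vy,ωz)=(0.1219, 0.3281, -0.7031), dt=2.0 → body Δ=(0.5612, 0.3154, -1.4062) → world pose (0.5612, 0.3154, -1.4062)
step 2: ξ=(vx,vy,ωz)=(0.2156, -0.1219, 0.8371), dt=0.8 → body Δ=(0.1913, -0.0347, 0.6696) → world pose (0.5583, 0.1210, -0.7366)
step 3: ξ=(vx,vy,ωz)=(-0.1219, 0.1031, 0.7701), dt=1.5 → body Δ=(-0.2246, 0.0282, 1.1551) → world pose (0.4108, 0.2927, 0.4185)
step 4: ξ=(vx,vy,ωz)=(0.2906, -0.0656, -1.1049), dt=1.5 → body Δ=(0.1975, -0.3449, -1.6574) → world pose (0.7315, 0.0578, -1.2388)
step 5: ξ=(vx,vy,ωz)=(0.0187, 0.0000, -0.7366), dt=0.8 → body Δ=(0.0141, -0.0043, -0.5893) → world pose (0.7320, 0.0431, -1.8281)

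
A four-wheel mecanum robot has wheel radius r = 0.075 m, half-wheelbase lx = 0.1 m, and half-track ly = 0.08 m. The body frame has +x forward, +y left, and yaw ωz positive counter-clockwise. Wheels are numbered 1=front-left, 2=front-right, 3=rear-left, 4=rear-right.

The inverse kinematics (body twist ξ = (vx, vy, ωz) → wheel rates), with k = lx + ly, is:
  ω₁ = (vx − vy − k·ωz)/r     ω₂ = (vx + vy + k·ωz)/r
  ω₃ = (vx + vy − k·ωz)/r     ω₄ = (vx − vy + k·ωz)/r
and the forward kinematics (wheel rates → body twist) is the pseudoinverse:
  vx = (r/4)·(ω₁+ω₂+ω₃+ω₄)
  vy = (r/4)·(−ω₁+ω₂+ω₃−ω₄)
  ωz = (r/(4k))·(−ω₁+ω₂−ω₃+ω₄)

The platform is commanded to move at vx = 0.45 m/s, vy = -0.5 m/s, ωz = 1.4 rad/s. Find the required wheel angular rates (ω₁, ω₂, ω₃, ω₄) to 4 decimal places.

(9.3067, 2.6933, -4.0267, 16.0267)

k = lx + ly = 0.1 + 0.08 = 0.1800;  k·ωz = 0.1800·1.4 = 0.2520
ω₁ (FL) = (vx − vy − k·ωz)/r = 0.6980/0.075 = 9.3067
ω₂ (FR) = (vx + vy + k·ωz)/r = 0.2020/0.075 = 2.6933
ω₃ (RL) = (vx + vy − k·ωz)/r = -0.3020/0.075 = -4.0267
ω₄ (RR) = (vx − vy + k·ωz)/r = 1.2020/0.075 = 16.0267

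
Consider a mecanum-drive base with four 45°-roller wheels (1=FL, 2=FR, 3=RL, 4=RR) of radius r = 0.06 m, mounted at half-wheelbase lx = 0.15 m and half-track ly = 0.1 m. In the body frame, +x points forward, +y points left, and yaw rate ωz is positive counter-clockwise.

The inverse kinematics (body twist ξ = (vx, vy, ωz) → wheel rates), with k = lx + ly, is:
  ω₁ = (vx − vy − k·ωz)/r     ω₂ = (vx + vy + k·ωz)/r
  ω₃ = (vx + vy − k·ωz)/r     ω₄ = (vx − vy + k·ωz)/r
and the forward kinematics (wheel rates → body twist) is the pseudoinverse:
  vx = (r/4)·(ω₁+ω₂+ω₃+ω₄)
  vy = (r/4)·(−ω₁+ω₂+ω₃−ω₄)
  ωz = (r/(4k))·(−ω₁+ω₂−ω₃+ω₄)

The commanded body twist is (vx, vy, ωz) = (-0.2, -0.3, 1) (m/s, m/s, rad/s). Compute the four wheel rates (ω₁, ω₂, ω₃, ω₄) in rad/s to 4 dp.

(-2.5000, -4.1667, -12.5000, 5.8333)

k = lx + ly = 0.15 + 0.1 = 0.2500;  k·ωz = 0.2500·1 = 0.2500
ω₁ (FL) = (vx − vy − k·ωz)/r = -0.1500/0.06 = -2.5000
ω₂ (FR) = (vx + vy + k·ωz)/r = -0.2500/0.06 = -4.1667
ω₃ (RL) = (vx + vy − k·ωz)/r = -0.7500/0.06 = -12.5000
ω₄ (RR) = (vx − vy + k·ωz)/r = 0.3500/0.06 = 5.8333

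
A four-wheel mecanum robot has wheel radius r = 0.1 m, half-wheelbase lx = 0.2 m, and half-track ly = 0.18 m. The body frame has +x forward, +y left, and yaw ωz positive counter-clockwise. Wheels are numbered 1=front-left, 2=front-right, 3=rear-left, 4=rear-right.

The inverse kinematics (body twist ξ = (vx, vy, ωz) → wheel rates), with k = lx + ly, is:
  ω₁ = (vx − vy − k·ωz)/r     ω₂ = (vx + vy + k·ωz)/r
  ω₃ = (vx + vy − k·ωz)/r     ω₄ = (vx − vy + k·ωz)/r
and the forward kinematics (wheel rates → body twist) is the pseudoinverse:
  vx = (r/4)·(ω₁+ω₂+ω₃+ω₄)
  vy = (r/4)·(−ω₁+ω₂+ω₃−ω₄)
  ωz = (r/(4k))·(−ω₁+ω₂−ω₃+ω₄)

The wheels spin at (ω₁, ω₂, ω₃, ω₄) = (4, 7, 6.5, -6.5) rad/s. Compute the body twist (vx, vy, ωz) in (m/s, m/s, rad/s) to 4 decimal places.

(0.2750, 0.4000, -0.6579)

k = lx + ly = 0.2 + 0.18 = 0.3800
ω₁+ω₂+ω₃+ω₄ = 11.0000  →  vx = (0.1/4)·11.0000 = 0.2750
−ω₁+ω₂+ω₃−ω₄ = 16.0000  →  vy = (0.1/4)·16.0000 = 0.4000
−ω₁+ω₂−ω₃+ω₄ = -10.0000  →  ωz = (0.1/1.5200)·-10.0000 = -0.6579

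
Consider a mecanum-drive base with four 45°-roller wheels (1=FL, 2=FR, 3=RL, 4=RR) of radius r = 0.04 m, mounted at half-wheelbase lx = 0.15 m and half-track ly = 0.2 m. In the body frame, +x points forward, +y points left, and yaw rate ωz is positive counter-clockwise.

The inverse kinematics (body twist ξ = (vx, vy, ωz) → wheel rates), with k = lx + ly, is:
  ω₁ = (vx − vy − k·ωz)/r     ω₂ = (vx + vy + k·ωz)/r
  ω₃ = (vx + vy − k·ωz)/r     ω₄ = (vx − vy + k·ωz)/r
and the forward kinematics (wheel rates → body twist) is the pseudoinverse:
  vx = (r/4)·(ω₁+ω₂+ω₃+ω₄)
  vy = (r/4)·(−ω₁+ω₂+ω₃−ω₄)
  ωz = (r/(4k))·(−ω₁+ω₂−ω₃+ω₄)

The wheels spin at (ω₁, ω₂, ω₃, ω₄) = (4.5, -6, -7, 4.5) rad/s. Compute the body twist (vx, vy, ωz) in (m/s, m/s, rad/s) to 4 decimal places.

(-0.0400, -0.2200, 0.0286)

k = lx + ly = 0.15 + 0.2 = 0.3500
ω₁+ω₂+ω₃+ω₄ = -4.0000  →  vx = (0.04/4)·-4.0000 = -0.0400
−ω₁+ω₂+ω₃−ω₄ = -22.0000  →  vy = (0.04/4)·-22.0000 = -0.2200
−ω₁+ω₂−ω₃+ω₄ = 1.0000  →  ωz = (0.04/1.4000)·1.0000 = 0.0286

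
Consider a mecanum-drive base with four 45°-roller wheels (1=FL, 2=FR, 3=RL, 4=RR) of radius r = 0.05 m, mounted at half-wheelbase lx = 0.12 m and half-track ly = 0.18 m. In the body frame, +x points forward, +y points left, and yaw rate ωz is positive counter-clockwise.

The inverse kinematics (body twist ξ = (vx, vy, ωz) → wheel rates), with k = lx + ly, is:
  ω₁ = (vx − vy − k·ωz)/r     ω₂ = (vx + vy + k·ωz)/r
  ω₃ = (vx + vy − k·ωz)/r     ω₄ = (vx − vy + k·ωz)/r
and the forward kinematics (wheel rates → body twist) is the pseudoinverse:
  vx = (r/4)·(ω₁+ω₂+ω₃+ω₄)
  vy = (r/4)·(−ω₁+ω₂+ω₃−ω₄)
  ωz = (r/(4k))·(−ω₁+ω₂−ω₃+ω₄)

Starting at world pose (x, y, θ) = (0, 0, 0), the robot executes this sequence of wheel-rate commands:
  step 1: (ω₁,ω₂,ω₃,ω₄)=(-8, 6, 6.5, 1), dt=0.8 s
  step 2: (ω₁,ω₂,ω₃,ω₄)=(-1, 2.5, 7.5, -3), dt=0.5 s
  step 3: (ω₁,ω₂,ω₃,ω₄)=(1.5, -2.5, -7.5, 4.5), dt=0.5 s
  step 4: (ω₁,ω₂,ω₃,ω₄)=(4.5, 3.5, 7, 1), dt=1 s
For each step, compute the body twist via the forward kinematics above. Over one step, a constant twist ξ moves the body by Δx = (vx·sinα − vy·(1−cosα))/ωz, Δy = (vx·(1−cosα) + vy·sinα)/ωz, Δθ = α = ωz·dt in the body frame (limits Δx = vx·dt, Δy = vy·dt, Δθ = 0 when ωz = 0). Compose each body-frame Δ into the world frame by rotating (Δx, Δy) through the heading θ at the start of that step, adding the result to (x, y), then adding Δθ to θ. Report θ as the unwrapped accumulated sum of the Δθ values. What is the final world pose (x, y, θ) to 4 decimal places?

(0.2297, 0.2835, 0.0125)

step 1: ξ=(vx,vy,ωz)=(0.0688, 0.2438, 0.3542), dt=0.8 → body Δ=(0.0268, 0.2001, 0.2833) → world pose (0.0268, 0.2001, 0.2833)
step 2: ξ=(vx,vy,ωz)=(0.0750, 0.1750, -0.2917), dt=0.5 → body Δ=(0.0437, 0.0845, -0.1458) → world pose (0.0452, 0.2935, 0.1375)
step 3: ξ=(vx,vy,ωz)=(-0.0500, -0.2000, 0.3333), dt=0.5 → body Δ=(-0.0166, -0.1016, 0.1667) → world pose (0.0427, 0.1905, 0.3042)
step 4: ξ=(vx,vy,ωz)=(0.2000, 0.0625, -0.2917), dt=1.0 → body Δ=(0.2062, 0.0327, -0.2917) → world pose (0.2297, 0.2835, 0.0125)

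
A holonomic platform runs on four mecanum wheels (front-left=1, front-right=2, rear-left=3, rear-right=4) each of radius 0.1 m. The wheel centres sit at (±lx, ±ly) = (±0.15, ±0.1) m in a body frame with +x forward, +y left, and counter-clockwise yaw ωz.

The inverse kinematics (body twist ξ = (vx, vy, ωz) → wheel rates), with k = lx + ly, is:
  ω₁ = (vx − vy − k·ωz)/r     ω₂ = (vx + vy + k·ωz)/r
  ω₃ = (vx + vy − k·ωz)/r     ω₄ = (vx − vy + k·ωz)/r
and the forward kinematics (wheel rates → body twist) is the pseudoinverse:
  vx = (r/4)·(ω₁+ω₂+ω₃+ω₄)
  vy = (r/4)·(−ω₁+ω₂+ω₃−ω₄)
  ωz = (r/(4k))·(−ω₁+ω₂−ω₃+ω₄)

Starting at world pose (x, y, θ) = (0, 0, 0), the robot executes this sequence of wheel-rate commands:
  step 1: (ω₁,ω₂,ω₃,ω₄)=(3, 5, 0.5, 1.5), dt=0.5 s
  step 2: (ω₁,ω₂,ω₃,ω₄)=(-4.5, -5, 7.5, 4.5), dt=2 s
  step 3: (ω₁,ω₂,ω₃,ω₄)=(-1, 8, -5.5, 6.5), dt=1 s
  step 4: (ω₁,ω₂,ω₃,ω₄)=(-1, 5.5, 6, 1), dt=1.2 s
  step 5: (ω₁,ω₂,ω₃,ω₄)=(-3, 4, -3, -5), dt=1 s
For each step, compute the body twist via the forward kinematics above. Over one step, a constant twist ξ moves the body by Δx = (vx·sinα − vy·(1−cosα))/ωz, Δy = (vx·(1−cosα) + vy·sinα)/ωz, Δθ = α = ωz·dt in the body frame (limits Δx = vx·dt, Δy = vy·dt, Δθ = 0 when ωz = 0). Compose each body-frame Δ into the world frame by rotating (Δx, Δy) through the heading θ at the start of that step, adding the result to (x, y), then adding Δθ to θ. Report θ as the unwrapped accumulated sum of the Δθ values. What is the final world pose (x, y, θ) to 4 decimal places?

(-0.0603, 0.2147, 2.2300)

step 1: ξ=(vx,vy,ωz)=(0.2500, 0.0250, 0.3000), dt=0.5 → body Δ=(0.1236, 0.0218, 0.1500) → world pose (0.1236, 0.0218, 0.1500)
step 2: ξ=(vx,vy,ωz)=(0.0625, 0.0625, -0.3500), dt=2.0 → body Δ=(0.1570, 0.0730, -0.7000) → world pose (0.2679, 0.1175, -0.5500)
step 3: ξ=(vx,vy,ωz)=(0.2000, -0.0750, 2.1000), dt=1.0 → body Δ=(0.1360, 0.1125, 2.1000) → world pose (0.4427, 0.1423, 1.5500)
step 4: ξ=(vx,vy,ωz)=(0.2875, 0.2875, 0.1500), dt=1.2 → body Δ=(0.3122, 0.3741, 0.1800) → world pose (0.0751, 0.4622, 1.7300)
step 5: ξ=(vx,vy,ωz)=(-0.1750, 0.2250, 0.5000), dt=1.0 → body Δ=(-0.2229, 0.1729, 0.5000) → world pose (-0.0603, 0.2147, 2.2300)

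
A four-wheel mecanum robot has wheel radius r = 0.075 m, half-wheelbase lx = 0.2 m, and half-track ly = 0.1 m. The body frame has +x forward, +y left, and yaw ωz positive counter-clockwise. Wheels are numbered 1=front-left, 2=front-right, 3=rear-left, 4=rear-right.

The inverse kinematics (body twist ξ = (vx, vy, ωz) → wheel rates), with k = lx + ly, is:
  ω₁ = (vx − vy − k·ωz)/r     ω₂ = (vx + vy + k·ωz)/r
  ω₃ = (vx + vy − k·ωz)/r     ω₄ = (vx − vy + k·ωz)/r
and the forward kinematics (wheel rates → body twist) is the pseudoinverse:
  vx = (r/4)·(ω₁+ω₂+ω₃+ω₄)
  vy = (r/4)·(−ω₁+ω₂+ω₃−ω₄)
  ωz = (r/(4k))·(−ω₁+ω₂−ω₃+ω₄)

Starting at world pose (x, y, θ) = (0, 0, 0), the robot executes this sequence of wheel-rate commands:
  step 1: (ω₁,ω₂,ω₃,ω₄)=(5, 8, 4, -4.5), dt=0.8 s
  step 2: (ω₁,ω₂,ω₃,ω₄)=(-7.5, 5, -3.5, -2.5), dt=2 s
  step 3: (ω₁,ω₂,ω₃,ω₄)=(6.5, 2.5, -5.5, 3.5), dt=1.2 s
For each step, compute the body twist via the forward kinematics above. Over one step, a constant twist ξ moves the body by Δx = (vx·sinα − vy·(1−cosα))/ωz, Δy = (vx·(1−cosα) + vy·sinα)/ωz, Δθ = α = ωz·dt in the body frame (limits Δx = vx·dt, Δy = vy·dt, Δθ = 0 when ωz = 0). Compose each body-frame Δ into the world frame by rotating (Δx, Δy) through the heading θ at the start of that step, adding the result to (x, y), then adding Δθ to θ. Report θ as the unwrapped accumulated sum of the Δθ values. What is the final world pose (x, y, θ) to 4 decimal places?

(0.0513, 0.4795, 1.7875)

step 1: ξ=(vx,vy,ωz)=(0.2344, 0.2156, -0.3437), dt=0.8 → body Δ=(0.2087, 0.1447, -0.2750) → world pose (0.2087, 0.1447, -0.2750)
step 2: ξ=(vx,vy,ωz)=(-0.1594, 0.2156, 0.8437), dt=2.0 → body Δ=(-0.4729, 0.0429, 1.6875) → world pose (-0.2348, 0.3145, 1.4125)
step 3: ξ=(vx,vy,ωz)=(0.1313, -0.2437, 0.3125), dt=1.2 → body Δ=(0.2080, -0.2565, 0.3750) → world pose (0.0513, 0.4795, 1.7875)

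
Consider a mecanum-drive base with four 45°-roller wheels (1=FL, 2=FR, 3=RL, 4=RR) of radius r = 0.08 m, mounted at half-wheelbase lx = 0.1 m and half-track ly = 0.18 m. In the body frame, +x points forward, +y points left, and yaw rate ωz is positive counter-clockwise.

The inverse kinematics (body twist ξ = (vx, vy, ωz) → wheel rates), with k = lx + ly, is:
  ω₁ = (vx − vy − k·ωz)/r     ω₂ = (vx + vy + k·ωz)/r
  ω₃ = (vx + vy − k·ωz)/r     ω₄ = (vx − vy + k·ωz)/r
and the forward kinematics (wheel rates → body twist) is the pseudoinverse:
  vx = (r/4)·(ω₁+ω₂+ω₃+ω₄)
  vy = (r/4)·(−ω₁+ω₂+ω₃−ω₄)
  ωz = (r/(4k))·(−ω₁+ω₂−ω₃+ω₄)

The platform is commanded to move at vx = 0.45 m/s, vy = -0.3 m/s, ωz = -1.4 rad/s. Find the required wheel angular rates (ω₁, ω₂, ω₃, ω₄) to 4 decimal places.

k = lx + ly = 0.1 + 0.18 = 0.2800;  k·ωz = 0.2800·-1.4 = -0.3920
ω₁ (FL) = (vx − vy − k·ωz)/r = 1.1420/0.08 = 14.2750
ω₂ (FR) = (vx + vy + k·ωz)/r = -0.2420/0.08 = -3.0250
ω₃ (RL) = (vx + vy − k·ωz)/r = 0.5420/0.08 = 6.7750
ω₄ (RR) = (vx − vy + k·ωz)/r = 0.3580/0.08 = 4.4750

(14.2750, -3.0250, 6.7750, 4.4750)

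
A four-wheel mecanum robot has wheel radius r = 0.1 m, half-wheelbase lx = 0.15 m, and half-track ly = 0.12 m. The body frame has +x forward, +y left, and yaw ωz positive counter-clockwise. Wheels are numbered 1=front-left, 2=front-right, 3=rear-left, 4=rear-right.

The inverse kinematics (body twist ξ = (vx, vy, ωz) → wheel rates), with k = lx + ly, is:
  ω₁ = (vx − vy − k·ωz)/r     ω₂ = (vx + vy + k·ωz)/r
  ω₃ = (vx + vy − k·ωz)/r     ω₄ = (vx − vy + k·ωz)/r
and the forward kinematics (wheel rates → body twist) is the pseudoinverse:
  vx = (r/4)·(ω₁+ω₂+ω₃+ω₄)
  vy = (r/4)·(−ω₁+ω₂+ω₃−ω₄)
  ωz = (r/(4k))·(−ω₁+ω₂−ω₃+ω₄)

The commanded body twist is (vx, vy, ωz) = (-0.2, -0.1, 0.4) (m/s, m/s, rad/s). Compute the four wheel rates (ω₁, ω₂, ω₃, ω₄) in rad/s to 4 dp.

(-2.0800, -1.9200, -4.0800, 0.0800)

k = lx + ly = 0.15 + 0.12 = 0.2700;  k·ωz = 0.2700·0.4 = 0.1080
ω₁ (FL) = (vx − vy − k·ωz)/r = -0.2080/0.1 = -2.0800
ω₂ (FR) = (vx + vy + k·ωz)/r = -0.1920/0.1 = -1.9200
ω₃ (RL) = (vx + vy − k·ωz)/r = -0.4080/0.1 = -4.0800
ω₄ (RR) = (vx − vy + k·ωz)/r = 0.0080/0.1 = 0.0800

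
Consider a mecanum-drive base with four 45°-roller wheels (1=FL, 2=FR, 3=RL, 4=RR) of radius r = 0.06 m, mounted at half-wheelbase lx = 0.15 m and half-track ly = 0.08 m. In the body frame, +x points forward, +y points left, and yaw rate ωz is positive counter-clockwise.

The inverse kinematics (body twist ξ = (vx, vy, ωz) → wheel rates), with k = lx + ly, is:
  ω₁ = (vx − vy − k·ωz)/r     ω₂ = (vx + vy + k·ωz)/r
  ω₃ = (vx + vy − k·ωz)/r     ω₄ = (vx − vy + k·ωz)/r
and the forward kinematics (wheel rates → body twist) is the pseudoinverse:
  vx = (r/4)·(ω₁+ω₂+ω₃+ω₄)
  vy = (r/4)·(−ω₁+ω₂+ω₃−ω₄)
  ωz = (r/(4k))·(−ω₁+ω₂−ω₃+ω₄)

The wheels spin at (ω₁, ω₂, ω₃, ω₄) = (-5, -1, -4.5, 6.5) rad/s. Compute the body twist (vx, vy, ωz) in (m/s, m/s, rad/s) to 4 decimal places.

k = lx + ly = 0.15 + 0.08 = 0.2300
ω₁+ω₂+ω₃+ω₄ = -4.0000  →  vx = (0.06/4)·-4.0000 = -0.0600
−ω₁+ω₂+ω₃−ω₄ = -7.0000  →  vy = (0.06/4)·-7.0000 = -0.1050
−ω₁+ω₂−ω₃+ω₄ = 15.0000  →  ωz = (0.06/0.9200)·15.0000 = 0.9783

(-0.0600, -0.1050, 0.9783)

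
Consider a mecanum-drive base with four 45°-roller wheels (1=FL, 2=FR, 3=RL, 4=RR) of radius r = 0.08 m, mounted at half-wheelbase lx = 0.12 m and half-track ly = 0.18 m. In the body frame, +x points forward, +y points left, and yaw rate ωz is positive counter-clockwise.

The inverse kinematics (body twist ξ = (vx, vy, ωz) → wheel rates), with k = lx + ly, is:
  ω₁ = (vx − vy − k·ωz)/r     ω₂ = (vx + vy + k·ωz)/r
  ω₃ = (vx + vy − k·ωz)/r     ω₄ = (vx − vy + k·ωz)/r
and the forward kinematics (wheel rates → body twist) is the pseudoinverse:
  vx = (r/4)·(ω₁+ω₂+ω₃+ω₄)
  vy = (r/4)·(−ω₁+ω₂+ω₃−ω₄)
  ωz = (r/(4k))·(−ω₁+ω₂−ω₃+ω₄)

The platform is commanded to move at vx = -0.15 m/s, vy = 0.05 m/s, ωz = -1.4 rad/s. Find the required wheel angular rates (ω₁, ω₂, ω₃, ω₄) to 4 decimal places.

k = lx + ly = 0.12 + 0.18 = 0.3000;  k·ωz = 0.3000·-1.4 = -0.4200
ω₁ (FL) = (vx − vy − k·ωz)/r = 0.2200/0.08 = 2.7500
ω₂ (FR) = (vx + vy + k·ωz)/r = -0.5200/0.08 = -6.5000
ω₃ (RL) = (vx + vy − k·ωz)/r = 0.3200/0.08 = 4.0000
ω₄ (RR) = (vx − vy + k·ωz)/r = -0.6200/0.08 = -7.7500

(2.7500, -6.5000, 4.0000, -7.7500)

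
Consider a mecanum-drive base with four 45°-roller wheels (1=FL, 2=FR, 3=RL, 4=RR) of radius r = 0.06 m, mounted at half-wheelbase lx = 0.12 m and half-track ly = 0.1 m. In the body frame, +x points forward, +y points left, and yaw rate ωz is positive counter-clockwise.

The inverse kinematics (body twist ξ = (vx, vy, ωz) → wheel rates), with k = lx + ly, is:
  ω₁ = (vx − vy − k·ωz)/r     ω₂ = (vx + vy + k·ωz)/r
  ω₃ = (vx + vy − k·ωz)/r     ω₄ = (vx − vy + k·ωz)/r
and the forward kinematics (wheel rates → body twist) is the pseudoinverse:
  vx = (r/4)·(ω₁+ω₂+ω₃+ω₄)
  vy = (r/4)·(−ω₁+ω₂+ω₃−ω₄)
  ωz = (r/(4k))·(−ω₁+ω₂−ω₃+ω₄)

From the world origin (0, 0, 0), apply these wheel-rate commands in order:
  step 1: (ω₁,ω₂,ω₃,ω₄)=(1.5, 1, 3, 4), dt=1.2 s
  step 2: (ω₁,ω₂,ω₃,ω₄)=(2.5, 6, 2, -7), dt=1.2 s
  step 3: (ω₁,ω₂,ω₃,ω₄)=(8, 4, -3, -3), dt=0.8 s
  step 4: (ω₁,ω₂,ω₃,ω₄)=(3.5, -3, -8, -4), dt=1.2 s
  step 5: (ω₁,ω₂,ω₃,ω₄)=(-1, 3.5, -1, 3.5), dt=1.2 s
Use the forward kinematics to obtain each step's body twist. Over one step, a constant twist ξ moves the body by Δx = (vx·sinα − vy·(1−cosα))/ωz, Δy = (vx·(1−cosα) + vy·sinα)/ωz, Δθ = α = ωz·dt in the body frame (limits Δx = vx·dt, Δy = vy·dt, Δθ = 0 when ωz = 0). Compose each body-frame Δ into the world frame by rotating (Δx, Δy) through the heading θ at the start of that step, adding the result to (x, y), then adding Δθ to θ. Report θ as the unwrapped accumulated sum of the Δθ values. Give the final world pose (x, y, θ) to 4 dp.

step 1: ξ=(vx,vy,ωz)=(0.1425, -0.0225, 0.0341), dt=1.2 → body Δ=(0.1715, -0.0235, 0.0409) → world pose (0.1715, -0.0235, 0.0409)
step 2: ξ=(vx,vy,ωz)=(0.0525, 0.1875, -0.3750), dt=1.2 → body Δ=(0.1107, 0.2035, -0.4500) → world pose (0.2738, 0.1844, -0.4091)
step 3: ξ=(vx,vy,ωz)=(0.0900, -0.0600, -0.2727), dt=0.8 → body Δ=(0.0662, -0.0554, -0.2182) → world pose (0.3125, 0.1072, -0.6273)
step 4: ξ=(vx,vy,ωz)=(-0.1725, -0.1575, -0.1705), dt=1.2 → body Δ=(-0.2248, -0.1666, -0.2045) → world pose (0.0327, 0.1043, -0.8318)
step 5: ξ=(vx,vy,ωz)=(0.0750, 0.0000, 0.6136), dt=1.2 → body Δ=(0.0821, 0.0317, 0.7364) → world pose (0.1113, 0.0649, -0.0955)

(0.1113, 0.0649, -0.0955)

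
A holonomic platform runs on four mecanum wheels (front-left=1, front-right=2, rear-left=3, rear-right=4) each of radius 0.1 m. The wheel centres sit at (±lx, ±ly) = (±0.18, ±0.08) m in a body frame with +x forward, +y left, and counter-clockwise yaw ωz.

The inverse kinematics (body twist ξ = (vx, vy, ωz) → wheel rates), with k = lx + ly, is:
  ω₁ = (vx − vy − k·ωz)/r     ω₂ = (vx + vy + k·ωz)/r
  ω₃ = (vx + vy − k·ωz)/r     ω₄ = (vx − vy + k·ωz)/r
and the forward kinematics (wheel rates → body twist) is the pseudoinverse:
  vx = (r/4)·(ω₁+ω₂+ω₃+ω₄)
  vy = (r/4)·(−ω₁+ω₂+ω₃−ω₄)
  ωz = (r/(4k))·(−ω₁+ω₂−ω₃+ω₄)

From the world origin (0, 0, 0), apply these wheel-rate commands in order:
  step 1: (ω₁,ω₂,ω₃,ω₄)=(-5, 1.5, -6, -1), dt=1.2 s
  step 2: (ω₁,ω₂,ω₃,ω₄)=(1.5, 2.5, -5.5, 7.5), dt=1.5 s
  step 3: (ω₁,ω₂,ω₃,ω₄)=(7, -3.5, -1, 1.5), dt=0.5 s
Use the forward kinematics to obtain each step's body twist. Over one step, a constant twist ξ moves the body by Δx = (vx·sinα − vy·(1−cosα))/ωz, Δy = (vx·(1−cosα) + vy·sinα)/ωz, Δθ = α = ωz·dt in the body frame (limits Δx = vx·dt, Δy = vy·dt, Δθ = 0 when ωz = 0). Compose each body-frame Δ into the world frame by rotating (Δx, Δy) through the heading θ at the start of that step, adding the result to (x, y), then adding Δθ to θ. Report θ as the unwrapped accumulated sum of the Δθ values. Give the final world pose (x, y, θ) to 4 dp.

step 1: ξ=(vx,vy,ωz)=(-0.2625, 0.0375, 1.1058), dt=1.2 → body Δ=(-0.2561, -0.1472, 1.3269) → world pose (-0.2561, -0.1472, 1.3269)
step 2: ξ=(vx,vy,ωz)=(0.1500, -0.3000, 1.3462), dt=1.5 → body Δ=(0.4199, -0.0411, 2.0192) → world pose (-0.1148, 0.2504, 3.3462)
step 3: ξ=(vx,vy,ωz)=(0.1000, -0.3250, -0.7692), dt=0.5 → body Δ=(0.0179, -0.1680, -0.3846) → world pose (-0.1665, 0.4113, 2.9615)

(-0.1665, 0.4113, 2.9615)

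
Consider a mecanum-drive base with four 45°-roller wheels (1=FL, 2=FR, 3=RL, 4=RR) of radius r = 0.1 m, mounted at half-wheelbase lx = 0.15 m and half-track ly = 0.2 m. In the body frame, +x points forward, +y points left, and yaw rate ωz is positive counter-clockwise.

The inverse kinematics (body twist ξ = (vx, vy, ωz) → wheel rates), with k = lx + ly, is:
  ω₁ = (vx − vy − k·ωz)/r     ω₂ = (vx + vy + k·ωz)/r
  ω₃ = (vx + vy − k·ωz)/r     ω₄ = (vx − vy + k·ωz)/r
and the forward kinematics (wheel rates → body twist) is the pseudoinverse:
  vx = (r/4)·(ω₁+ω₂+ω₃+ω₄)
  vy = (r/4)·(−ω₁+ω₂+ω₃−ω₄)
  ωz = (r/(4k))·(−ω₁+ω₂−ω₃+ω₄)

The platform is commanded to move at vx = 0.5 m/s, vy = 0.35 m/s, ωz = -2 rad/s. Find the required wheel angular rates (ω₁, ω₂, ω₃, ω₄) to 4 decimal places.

k = lx + ly = 0.15 + 0.2 = 0.3500;  k·ωz = 0.3500·-2 = -0.7000
ω₁ (FL) = (vx − vy − k·ωz)/r = 0.8500/0.1 = 8.5000
ω₂ (FR) = (vx + vy + k·ωz)/r = 0.1500/0.1 = 1.5000
ω₃ (RL) = (vx + vy − k·ωz)/r = 1.5500/0.1 = 15.5000
ω₄ (RR) = (vx − vy + k·ωz)/r = -0.5500/0.1 = -5.5000

(8.5000, 1.5000, 15.5000, -5.5000)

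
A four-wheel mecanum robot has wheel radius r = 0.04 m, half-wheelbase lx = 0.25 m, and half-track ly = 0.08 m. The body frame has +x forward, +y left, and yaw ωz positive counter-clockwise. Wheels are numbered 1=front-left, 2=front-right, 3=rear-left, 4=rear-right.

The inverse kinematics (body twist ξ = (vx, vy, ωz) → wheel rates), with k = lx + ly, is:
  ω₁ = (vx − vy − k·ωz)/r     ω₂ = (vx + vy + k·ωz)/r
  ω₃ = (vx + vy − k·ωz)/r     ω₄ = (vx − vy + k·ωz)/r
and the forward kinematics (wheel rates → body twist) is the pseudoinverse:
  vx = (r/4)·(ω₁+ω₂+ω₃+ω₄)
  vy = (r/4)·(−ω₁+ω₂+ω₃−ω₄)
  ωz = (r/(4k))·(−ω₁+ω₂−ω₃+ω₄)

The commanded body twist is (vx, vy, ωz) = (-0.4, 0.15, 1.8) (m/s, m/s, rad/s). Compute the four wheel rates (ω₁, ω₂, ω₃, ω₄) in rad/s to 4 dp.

k = lx + ly = 0.25 + 0.08 = 0.3300;  k·ωz = 0.3300·1.8 = 0.5940
ω₁ (FL) = (vx − vy − k·ωz)/r = -1.1440/0.04 = -28.6000
ω₂ (FR) = (vx + vy + k·ωz)/r = 0.3440/0.04 = 8.6000
ω₃ (RL) = (vx + vy − k·ωz)/r = -0.8440/0.04 = -21.1000
ω₄ (RR) = (vx − vy + k·ωz)/r = 0.0440/0.04 = 1.1000

(-28.6000, 8.6000, -21.1000, 1.1000)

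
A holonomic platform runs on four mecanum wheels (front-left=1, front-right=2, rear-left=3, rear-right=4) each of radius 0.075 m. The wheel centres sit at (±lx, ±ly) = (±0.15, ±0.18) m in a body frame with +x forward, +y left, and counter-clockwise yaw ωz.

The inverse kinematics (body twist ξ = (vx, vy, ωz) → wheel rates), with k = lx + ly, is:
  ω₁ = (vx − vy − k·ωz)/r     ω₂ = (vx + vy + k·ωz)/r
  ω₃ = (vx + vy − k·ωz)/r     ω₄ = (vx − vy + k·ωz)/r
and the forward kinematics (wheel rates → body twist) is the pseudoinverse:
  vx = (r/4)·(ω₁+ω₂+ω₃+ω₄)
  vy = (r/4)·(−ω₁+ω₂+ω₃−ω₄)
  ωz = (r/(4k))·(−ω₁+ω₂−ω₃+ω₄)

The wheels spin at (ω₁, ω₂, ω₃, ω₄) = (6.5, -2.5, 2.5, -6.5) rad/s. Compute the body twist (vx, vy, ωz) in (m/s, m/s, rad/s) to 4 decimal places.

k = lx + ly = 0.15 + 0.18 = 0.3300
ω₁+ω₂+ω₃+ω₄ = 0.0000  →  vx = (0.075/4)·0.0000 = 0.0000
−ω₁+ω₂+ω₃−ω₄ = 0.0000  →  vy = (0.075/4)·0.0000 = 0.0000
−ω₁+ω₂−ω₃+ω₄ = -18.0000  →  ωz = (0.075/1.3200)·-18.0000 = -1.0227

(0.0000, 0.0000, -1.0227)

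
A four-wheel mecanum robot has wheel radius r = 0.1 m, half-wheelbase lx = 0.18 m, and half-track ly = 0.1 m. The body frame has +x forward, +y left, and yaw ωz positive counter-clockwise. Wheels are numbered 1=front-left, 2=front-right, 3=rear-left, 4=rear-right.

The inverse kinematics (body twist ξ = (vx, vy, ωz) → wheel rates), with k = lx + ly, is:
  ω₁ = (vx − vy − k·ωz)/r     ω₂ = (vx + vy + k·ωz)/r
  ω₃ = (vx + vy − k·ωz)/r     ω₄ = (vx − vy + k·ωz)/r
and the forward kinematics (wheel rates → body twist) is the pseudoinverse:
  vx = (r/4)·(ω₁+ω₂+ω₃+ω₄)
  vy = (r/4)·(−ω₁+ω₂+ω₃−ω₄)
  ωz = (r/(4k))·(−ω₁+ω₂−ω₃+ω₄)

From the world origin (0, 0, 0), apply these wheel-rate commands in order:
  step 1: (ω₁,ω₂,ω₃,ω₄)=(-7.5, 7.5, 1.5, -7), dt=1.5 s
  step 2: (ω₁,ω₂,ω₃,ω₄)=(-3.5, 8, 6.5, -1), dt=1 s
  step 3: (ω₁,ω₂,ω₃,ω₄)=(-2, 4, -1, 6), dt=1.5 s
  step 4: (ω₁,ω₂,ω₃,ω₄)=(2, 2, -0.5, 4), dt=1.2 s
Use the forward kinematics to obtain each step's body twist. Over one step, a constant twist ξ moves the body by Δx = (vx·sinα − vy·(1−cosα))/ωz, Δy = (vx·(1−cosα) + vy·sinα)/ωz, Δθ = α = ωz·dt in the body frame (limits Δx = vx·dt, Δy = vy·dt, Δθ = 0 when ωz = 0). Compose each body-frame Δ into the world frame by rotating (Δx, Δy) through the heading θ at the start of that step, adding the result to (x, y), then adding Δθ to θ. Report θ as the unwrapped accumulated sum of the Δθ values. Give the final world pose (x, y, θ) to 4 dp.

step 1: ξ=(vx,vy,ωz)=(-0.1375, 0.5875, 0.5804), dt=1.5 → body Δ=(-0.5411, 0.6898, 0.8705) → world pose (-0.5411, 0.6898, 0.8705)
step 2: ξ=(vx,vy,ωz)=(0.2500, 0.4750, 0.3571), dt=1.0 → body Δ=(0.1608, 0.5091, 0.3571) → world pose (-0.8268, 1.1409, 1.2277)
step 3: ξ=(vx,vy,ωz)=(0.1750, -0.0250, 1.1607), dt=1.5 → body Δ=(0.1738, 0.1551, 1.7411) → world pose (-0.9144, 1.3567, 2.9688)
step 4: ξ=(vx,vy,ωz)=(0.1875, -0.1125, 0.4018), dt=1.2 → body Δ=(0.2483, -0.0766, 0.4821) → world pose (-1.1458, 1.4749, 3.4509)

(-1.1458, 1.4749, 3.4509)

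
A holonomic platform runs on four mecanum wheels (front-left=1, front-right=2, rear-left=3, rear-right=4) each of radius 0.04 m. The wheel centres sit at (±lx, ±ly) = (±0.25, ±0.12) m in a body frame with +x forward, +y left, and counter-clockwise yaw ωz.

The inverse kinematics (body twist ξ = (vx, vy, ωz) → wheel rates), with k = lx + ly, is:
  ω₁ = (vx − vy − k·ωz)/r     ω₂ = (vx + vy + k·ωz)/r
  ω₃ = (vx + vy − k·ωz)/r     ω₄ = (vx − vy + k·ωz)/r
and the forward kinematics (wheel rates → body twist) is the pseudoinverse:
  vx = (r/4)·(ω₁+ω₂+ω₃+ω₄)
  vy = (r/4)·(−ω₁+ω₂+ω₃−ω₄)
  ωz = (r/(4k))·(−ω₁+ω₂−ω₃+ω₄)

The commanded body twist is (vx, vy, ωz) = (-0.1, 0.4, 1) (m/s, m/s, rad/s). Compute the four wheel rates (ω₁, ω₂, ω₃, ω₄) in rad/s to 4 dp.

(-21.7500, 16.7500, -1.7500, -3.2500)

k = lx + ly = 0.25 + 0.12 = 0.3700;  k·ωz = 0.3700·1 = 0.3700
ω₁ (FL) = (vx − vy − k·ωz)/r = -0.8700/0.04 = -21.7500
ω₂ (FR) = (vx + vy + k·ωz)/r = 0.6700/0.04 = 16.7500
ω₃ (RL) = (vx + vy − k·ωz)/r = -0.0700/0.04 = -1.7500
ω₄ (RR) = (vx − vy + k·ωz)/r = -0.1300/0.04 = -3.2500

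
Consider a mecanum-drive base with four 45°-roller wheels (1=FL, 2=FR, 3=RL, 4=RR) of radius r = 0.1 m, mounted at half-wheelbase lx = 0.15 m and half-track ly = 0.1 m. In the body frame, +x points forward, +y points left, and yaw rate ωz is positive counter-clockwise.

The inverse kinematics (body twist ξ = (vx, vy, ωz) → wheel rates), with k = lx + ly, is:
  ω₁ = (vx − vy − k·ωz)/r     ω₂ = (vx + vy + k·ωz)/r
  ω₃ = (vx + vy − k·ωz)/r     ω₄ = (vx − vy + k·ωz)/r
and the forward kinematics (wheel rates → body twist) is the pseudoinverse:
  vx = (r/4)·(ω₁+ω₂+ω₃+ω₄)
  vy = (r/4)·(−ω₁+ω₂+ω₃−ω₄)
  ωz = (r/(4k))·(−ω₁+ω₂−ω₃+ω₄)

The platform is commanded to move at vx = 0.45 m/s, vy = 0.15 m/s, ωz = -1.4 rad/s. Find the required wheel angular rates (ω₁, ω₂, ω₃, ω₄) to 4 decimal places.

k = lx + ly = 0.15 + 0.1 = 0.2500;  k·ωz = 0.2500·-1.4 = -0.3500
ω₁ (FL) = (vx − vy − k·ωz)/r = 0.6500/0.1 = 6.5000
ω₂ (FR) = (vx + vy + k·ωz)/r = 0.2500/0.1 = 2.5000
ω₃ (RL) = (vx + vy − k·ωz)/r = 0.9500/0.1 = 9.5000
ω₄ (RR) = (vx − vy + k·ωz)/r = -0.0500/0.1 = -0.5000

(6.5000, 2.5000, 9.5000, -0.5000)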